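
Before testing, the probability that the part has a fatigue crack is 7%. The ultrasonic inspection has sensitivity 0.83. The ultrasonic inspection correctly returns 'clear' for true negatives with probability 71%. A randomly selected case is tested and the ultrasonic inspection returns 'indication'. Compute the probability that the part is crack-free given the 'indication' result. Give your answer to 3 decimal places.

P(¬H | E) ≈ 0.823

Let H be the event that the part has a fatigue crack. P(H) = 0.07, so P(¬H) = 0.93. With E the 'indication' result, P(E|H) = 0.83 and P(E|¬H) = 0.29.
P(E) = 0.83·0.07 + 0.29·0.93 = 0.058100 + 0.26970 = 0.32780.
By Bayes' theorem, P(H|E) = 0.058100 / 0.32780 = 0.177. Hence P(¬H|E) = 1 − 0.177 = 0.823.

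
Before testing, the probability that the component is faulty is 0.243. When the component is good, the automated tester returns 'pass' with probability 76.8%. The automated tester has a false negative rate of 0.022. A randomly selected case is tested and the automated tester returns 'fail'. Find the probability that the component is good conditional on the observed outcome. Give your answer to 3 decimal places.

Let H be the event that the component is faulty. P(H) = 0.243, so P(¬H) = 0.757. With E the 'fail' result, P(E|H) = 0.978 and P(E|¬H) = 0.232.
P(E) = 0.978·0.243 + 0.232·0.757 = 0.23765 + 0.17562 = 0.41328.
By Bayes' theorem, P(H|E) = 0.23765 / 0.41328 = 0.575. Hence P(¬H|E) = 1 − 0.575 = 0.425.

P(¬H | E) ≈ 0.425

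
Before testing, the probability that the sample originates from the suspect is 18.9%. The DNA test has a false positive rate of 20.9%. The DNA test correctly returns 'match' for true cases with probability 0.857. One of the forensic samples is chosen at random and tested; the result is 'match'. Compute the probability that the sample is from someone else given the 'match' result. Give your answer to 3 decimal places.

P(¬H | E) ≈ 0.511

Write H for 'the sample originates from the suspect'. Prior odds H:¬H = 0.189/0.811 = 0.23305. For the 'match' outcome, the likelihood ratio is 0.857/0.209 = 4.1005.
Posterior odds = 0.23305 × 4.1005 = 0.95560, so P(H|E) = 0.95560/(1+0.95560) = 0.489. Then P(¬H|E) = 1 − 0.489 = 0.511.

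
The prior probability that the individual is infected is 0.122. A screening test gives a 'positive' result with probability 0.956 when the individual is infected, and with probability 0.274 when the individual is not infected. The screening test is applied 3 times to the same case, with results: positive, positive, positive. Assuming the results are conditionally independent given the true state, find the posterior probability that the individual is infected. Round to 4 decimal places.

Posterior P(H) ≈ 0.8551

Let H be the event that the individual is infected; start with P(H) = 0.122. P('positive'|H) = 0.956, P('positive'|¬H) = 0.274.
Update on result 1 ('positive'): P(H) ← 0.956·0.1220 / (0.956·0.1220 + 0.274·0.8780) = 0.11663/0.35720 = 0.3265.
Update on result 2 ('positive'): P(H) ← 0.956·0.3265 / (0.956·0.3265 + 0.274·0.6735) = 0.31215/0.49668 = 0.6285.
Update on result 3 ('positive'): P(H) ← 0.956·0.6285 / (0.956·0.6285 + 0.274·0.3715) = 0.60081/0.70261 = 0.8551.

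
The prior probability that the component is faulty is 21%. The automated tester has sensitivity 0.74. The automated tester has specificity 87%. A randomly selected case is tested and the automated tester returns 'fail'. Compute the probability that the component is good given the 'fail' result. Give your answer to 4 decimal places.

Write H for 'the component is faulty'. Prior odds H:¬H = 0.21/0.79 = 0.26582. For the 'fail' outcome, the likelihood ratio is 0.74/0.13 = 5.6923.
Posterior odds = 0.26582 × 5.6923 = 1.5131, so P(H|E) = 1.5131/(1+1.5131) = 0.6021. Then P(¬H|E) = 1 − 0.6021 = 0.3979.

P(¬H | E) ≈ 0.3979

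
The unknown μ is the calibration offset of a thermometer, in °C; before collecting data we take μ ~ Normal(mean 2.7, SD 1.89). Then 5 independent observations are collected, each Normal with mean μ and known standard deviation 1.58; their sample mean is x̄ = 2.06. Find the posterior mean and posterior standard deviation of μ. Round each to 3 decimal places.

Posterior mean ≈ 2.138; posterior SD ≈ 0.662

With known σ, the Normal prior is conjugate. Weight on the data is w = (n/σ²)/(n/σ² + 1/τ₀²) = 2.00288/(2.00288+0.279947) = 0.87737.
Posterior mean = w·x̄ + (1−w)·μ₀ = 0.87737·2.06 + 0.12263·2.7 = 2.138. Posterior variance = 1/(2.00288+0.279947) = 0.438052, so SD = 0.662.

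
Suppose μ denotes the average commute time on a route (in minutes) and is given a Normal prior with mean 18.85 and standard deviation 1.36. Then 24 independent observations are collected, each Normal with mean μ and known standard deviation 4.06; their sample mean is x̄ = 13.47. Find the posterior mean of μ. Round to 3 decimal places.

Posterior mean ≈ 14.927

Prior precision 1/τ₀² = 1/1.36² = 0.540657; data precision n/σ² = 24/4.06² = 1.45599.
Posterior precision = 0.540657 + 1.45599 = 1.99665.
Posterior mean = (0.540657·18.85 + 1.45599·13.47) / 1.99665 = 14.927.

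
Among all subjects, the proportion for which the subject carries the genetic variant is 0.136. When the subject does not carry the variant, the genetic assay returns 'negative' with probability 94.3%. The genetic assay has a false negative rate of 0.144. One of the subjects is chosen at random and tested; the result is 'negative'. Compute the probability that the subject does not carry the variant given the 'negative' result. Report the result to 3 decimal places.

Let H be the event that the subject carries the genetic variant. P(H) = 0.136, so P(¬H) = 0.864. With E the 'negative' result, P(E|H) = 0.144 and P(E|¬H) = 0.943.
P(E) = 0.144·0.136 + 0.943·0.864 = 0.019584 + 0.81475 = 0.83434.
By Bayes' theorem, P(H|E) = 0.019584 / 0.83434 = 0.023. Hence P(¬H|E) = 1 − 0.023 = 0.977.

P(¬H | E) ≈ 0.977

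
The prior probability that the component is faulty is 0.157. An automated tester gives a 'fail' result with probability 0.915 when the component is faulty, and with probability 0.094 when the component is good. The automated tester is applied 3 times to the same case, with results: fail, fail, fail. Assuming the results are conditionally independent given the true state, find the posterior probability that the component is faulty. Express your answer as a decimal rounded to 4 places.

Posterior P(H) ≈ 0.9942

Let H be the event that the component is faulty; start with P(H) = 0.157. P('fail'|H) = 0.915, P('fail'|¬H) = 0.094.
Update on result 1 ('fail'): P(H) ← 0.915·0.1570 / (0.915·0.1570 + 0.094·0.8430) = 0.14366/0.22290 = 0.6445.
Update on result 2 ('fail'): P(H) ← 0.915·0.6445 / (0.915·0.6445 + 0.094·0.3555) = 0.58971/0.62313 = 0.9464.
Update on result 3 ('fail'): P(H) ← 0.915·0.9464 / (0.915·0.9464 + 0.094·0.0536) = 0.86593/0.87097 = 0.9942.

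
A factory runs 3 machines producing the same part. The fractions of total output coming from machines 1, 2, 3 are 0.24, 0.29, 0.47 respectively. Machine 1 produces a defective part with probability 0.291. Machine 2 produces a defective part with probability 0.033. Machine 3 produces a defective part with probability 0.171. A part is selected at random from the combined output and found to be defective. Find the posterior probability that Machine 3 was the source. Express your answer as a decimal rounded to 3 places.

Posterior probability ≈ 0.503

P(defective|M1) = 0.291; P(defective|M2) = 0.033; P(defective|M3) = 0.171.
Prior × likelihood for each source: 0.24·0.291=0.06984, 0.29·0.033=0.009570, 0.47·0.171=0.08037. Summing gives P(defective) = 0.15978.
P(Machine 3 | defective) = 0.08037 / 0.15978 = 0.503.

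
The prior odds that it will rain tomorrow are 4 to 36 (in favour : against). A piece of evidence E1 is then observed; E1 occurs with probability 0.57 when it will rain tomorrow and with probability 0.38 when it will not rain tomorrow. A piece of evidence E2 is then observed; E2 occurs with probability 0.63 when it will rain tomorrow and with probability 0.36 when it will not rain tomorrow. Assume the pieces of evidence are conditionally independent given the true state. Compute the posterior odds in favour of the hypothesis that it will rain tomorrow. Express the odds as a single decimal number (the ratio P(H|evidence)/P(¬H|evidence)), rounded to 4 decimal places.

Posterior odds ≈ 0.2917

Prior odds = 4/36 = 0.11111.
Likelihood ratio for E1 = 0.57/0.38 = 1.5000.
Likelihood ratio for E2 = 0.63/0.36 = 1.7500.
Posterior odds = prior odds × LR₁ × LR₂ = 0.29167.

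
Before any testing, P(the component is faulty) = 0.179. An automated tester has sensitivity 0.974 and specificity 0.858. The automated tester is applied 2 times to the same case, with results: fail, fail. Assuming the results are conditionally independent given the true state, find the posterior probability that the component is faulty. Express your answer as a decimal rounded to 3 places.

Let H be the event that the component is faulty; start with P(H) = 0.179. P('fail'|H) = 0.974, P('fail'|¬H) = 0.142.
Update on result 1 ('fail'): P(H) ← 0.974·0.1790 / (0.974·0.1790 + 0.142·0.8210) = 0.17435/0.29093 = 0.5993.
Update on result 2 ('fail'): P(H) ← 0.974·0.5993 / (0.974·0.5993 + 0.142·0.4007) = 0.58369/0.64060 = 0.9112.

Posterior P(H) ≈ 0.911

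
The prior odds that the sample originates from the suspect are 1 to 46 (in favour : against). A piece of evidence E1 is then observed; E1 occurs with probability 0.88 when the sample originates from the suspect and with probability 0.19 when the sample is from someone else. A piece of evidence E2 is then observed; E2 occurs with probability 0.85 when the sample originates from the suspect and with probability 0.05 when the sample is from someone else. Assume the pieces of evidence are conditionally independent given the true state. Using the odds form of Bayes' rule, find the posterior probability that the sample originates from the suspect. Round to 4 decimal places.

Prior odds = 1/46 = 0.021739. In log-odds, ln(0.021739) = -3.8286.
Add log likelihood ratios: ln(4.6316) + ln(17.000) = 4.3661.
Posterior log-odds = 0.53747, so posterior odds = exp(0.53747) = 1.7117. Converting, P(H|E) = 1.7117/2.7117 = 0.6312.

Posterior probability ≈ 0.6312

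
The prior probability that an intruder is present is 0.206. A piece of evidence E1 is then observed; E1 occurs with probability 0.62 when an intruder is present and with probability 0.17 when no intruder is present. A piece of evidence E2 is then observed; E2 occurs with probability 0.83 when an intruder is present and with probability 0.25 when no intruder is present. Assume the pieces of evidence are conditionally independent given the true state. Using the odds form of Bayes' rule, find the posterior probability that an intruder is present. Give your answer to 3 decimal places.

Prior odds = 0.206/(1−0.206) = 0.25945. In log-odds, ln(0.25945) = -1.3492.
Add log likelihood ratios: ln(3.6471) + ln(3.3200) = 2.4939.
Posterior log-odds = 1.1447, so posterior odds = exp(1.1447) = 3.1414. Converting, P(H|E) = 3.1414/4.1414 = 0.759.

Posterior probability ≈ 0.759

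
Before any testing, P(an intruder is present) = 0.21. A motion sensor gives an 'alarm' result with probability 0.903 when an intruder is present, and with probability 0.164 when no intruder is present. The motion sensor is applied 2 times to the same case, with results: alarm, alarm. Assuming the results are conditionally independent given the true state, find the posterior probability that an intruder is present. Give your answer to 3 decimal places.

Posterior P(H) ≈ 0.890

With H the event that an intruder is present, the joint likelihood of the observed sequence is P(data|H) = 0.903·0.903 = 0.81541 and P(data|¬H) = 0.164·0.164 = 0.026896.
Bayes: P(H|data) = 0.21·0.81541 / (0.21·0.81541 + 0.79·0.026896) = 0.17124/0.19248 = 0.8896.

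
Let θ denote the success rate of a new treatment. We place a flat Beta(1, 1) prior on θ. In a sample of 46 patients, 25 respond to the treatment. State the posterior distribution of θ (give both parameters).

Posterior: Beta(26, 22)

Observing 25 successes and 21 failures updates Beta(1, 1) by adding the success and failure counts to the two shape parameters: α = 1+25 = 26, β = 1+21 = 22.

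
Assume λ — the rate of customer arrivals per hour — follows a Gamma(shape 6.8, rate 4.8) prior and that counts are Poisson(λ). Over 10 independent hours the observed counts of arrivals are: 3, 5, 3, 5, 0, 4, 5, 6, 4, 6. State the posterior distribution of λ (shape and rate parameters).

Posterior: Gamma(shape=47.8, rate=14.8)

The Poisson likelihood adds the total count to the shape and the number of exposure periods to the rate. Here ∑xᵢ = 41 and n = 10, so shape 6.8→47.8 and rate 4.8→14.8.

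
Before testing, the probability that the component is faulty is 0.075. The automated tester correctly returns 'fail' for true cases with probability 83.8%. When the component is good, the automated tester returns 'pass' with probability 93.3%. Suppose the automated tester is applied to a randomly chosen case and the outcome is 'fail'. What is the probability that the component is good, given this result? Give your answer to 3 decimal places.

P(¬H | E) ≈ 0.496

Let H be the event that the component is faulty. P(H) = 0.075, so P(¬H) = 0.925. With E the 'fail' result, P(E|H) = 0.838 and P(E|¬H) = 0.067.
P(E) = 0.838·0.075 + 0.067·0.925 = 0.062850 + 0.061975 = 0.12482.
By Bayes' theorem, P(H|E) = 0.062850 / 0.12482 = 0.504. Hence P(¬H|E) = 1 − 0.504 = 0.496.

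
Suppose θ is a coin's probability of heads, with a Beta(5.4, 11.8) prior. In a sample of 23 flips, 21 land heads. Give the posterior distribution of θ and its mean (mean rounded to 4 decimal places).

The binomial likelihood is conjugate to the Beta prior: with 21 successes and 2 failures, the posterior is Beta(5.4+21, 11.8+2) = Beta(26.4, 13.8).
Posterior mean = α/(α+β) = 26.4/40.2 = 0.6567.

Posterior: Beta(26.4, 13.8); mean ≈ 0.6567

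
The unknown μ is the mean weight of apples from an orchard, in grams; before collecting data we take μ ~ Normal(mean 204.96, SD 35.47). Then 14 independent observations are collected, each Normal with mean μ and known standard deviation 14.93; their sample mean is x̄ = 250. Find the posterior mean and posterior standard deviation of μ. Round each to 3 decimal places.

Posterior mean ≈ 249.437; posterior SD ≈ 3.965

With known σ, the Normal prior is conjugate. Weight on the data is w = (n/σ²)/(n/σ² + 1/τ₀²) = 0.0628071/(0.0628071+0.00079484) = 0.98750.
Posterior mean = w·x̄ + (1−w)·μ₀ = 0.98750·250 + 0.012497·204.96 = 249.437. Posterior variance = 1/(0.0628071+0.00079484) = 15.7228, so SD = 3.965.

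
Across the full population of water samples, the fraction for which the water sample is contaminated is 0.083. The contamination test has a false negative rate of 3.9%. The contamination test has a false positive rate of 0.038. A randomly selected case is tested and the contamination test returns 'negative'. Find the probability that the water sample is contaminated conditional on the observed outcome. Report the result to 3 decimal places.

P(H | E) ≈ 0.004

Let H be the event that the water sample is contaminated. P(H) = 0.083, so P(¬H) = 0.917. With E the 'negative' result, P(E|H) = 0.039 and P(E|¬H) = 0.962.
P(E) = 0.039·0.083 + 0.962·0.917 = 0.0032370 + 0.88215 = 0.88539.
By Bayes' theorem, P(H|E) = 0.0032370 / 0.88539 = 0.004.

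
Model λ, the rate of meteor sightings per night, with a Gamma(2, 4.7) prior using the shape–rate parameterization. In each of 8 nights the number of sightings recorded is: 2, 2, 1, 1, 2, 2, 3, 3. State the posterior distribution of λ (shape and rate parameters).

Posterior: Gamma(shape=18, rate=12.7)

The Poisson likelihood adds the total count to the shape and the number of exposure periods to the rate. Here ∑xᵢ = 16 and n = 8, so shape 2→18 and rate 4.7→12.7.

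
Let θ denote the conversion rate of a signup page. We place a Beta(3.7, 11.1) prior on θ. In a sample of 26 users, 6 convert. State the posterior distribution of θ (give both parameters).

Observing 6 successes and 20 failures updates Beta(3.7, 11.1) by adding the success and failure counts to the two shape parameters: α = 3.7+6 = 9.7, β = 11.1+20 = 31.1.

Posterior: Beta(9.7, 31.1)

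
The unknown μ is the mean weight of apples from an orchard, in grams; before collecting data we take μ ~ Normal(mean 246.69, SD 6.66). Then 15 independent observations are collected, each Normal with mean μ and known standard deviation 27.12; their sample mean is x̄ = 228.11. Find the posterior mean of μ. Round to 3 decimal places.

Prior precision 1/τ₀² = 1/6.66² = 0.0225451; data precision n/σ² = 15/27.12² = 0.0203944.
Posterior precision = 0.0225451 + 0.0203944 = 0.0429395.
Posterior mean = (0.0225451·246.69 + 0.0203944·228.11) / 0.0429395 = 237.865.

Posterior mean ≈ 237.865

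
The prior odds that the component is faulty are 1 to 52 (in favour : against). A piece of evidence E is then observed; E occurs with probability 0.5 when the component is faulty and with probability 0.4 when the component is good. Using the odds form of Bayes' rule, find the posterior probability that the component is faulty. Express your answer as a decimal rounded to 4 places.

Posterior probability ≈ 0.0235

Prior odds = 1/52 = 0.019231. In log-odds, ln(0.019231) = -3.9512.
Add log likelihood ratio: ln(1.2500) = 0.22314.
Posterior log-odds = -3.7281, so posterior odds = exp(-3.7281) = 0.024038. Converting, P(H|E) = 0.024038/1.0240 = 0.0235.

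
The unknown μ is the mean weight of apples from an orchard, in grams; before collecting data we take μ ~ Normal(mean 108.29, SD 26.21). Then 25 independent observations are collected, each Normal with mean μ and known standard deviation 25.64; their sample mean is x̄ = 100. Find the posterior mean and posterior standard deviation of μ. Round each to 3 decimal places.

Prior precision 1/τ₀² = 1/26.21² = 0.00145568; data precision n/σ² = 25/25.64² = 0.0380280.
Posterior precision = 0.00145568 + 0.0380280 = 0.0394837, giving posterior SD = 1/√0.0394837 = 5.033.
Posterior mean = (0.00145568·108.29 + 0.0380280·100) / 0.0394837 = 100.306.

Posterior mean ≈ 100.306; posterior SD ≈ 5.033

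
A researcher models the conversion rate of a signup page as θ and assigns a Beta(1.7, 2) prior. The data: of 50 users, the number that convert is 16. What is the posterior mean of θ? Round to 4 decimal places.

Posterior mean ≈ 0.3296

Observing 16 successes and 34 failures updates Beta(1.7, 2) by adding the success and failure counts to the two shape parameters: α = 1.7+16 = 17.7, β = 2+34 = 36.
Posterior mean = α/(α+β) = 17.7/53.7 = 0.3296.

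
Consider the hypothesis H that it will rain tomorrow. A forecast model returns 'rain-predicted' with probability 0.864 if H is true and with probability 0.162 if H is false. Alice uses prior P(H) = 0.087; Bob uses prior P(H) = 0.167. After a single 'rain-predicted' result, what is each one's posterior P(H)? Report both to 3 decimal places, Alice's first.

Alice: 0.337; Bob: 0.517

P('+'|H) = 0.864, P('+'|¬H) = 0.162.
Alice: numerator 0.864·0.087 = 0.075168; evidence = 0.075168+0.162·0.913 = 0.22307; posterior = 0.337.
Bob: numerator 0.864·0.167 = 0.14429; evidence = 0.14429+0.162·0.833 = 0.27923; posterior = 0.517.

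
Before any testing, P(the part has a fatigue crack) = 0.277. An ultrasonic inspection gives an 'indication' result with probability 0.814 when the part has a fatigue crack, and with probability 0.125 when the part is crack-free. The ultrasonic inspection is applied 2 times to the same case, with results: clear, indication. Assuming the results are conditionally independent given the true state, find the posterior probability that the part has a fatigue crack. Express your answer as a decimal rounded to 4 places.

Posterior P(H) ≈ 0.3466

With H the event that the part has a fatigue crack, the joint likelihood of the observed sequence is P(data|H) = 0.186·0.814 = 0.15140 and P(data|¬H) = 0.875·0.125 = 0.10938.
Bayes: P(H|data) = 0.277·0.15140 / (0.277·0.15140 + 0.723·0.10938) = 0.041939/0.12102 = 0.3466.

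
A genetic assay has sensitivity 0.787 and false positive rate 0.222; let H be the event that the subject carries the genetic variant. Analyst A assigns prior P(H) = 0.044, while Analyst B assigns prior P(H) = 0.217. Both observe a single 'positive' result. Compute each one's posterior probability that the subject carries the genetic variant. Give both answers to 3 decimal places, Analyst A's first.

Analyst A: 0.140; Analyst B: 0.496

The likelihood ratio for a 'positive' result is 0.787/0.222 = 3.5450.
Analyst A: prior odds 0.044/0.956 = 0.046025; posterior odds 0.16316; posterior probability 0.140.
Analyst B: prior odds 0.217/0.783 = 0.27714; posterior odds 0.98247; posterior probability 0.496.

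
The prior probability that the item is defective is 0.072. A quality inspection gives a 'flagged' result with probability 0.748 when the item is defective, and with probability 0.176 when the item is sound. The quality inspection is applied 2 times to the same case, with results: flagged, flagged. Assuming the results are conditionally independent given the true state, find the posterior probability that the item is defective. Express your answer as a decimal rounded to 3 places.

Let H be the event that the item is defective; start with P(H) = 0.072. P('flagged'|H) = 0.748, P('flagged'|¬H) = 0.176.
Update on result 1 ('flagged'): P(H) ← 0.748·0.0720 / (0.748·0.0720 + 0.176·0.9280) = 0.053856/0.21718 = 0.2480.
Update on result 2 ('flagged'): P(H) ← 0.748·0.2480 / (0.748·0.2480 + 0.176·0.7520) = 0.18548/0.31784 = 0.5836.

Posterior P(H) ≈ 0.584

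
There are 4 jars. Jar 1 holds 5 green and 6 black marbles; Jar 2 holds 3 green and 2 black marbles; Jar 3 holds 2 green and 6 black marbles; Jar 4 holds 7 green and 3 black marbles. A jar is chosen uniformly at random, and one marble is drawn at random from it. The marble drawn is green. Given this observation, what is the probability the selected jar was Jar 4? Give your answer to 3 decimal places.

P(green|Jar 1) = 0.4545; P(green|Jar 2) = 0.6; P(green|Jar 3) = 0.25; P(green|Jar 4) = 0.7.
Prior × likelihood for each source: 0.25·0.4545=0.1136, 0.25·0.6=0.1500, 0.25·0.25=0.06250, 0.25·0.7=0.1750. Summing gives P(green) = 0.50114.
P(Jar 4 | green) = 0.1750 / 0.50114 = 0.349.

Posterior probability ≈ 0.349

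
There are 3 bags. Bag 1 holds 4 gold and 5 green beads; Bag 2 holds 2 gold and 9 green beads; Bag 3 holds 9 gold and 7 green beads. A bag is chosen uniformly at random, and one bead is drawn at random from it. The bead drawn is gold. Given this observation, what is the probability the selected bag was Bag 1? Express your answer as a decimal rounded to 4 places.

Posterior probability ≈ 0.3739

Tabulate prior·likelihood by source: [1] prior 0.333333, lik 0.4444, product 0.1481; [2] prior 0.333333, lik 0.1818, product 0.06061; [3] prior 0.333333, lik 0.5625, product 0.1875.
Normalizing constant = 0.39625; the posterior for Bag 1 is its product over the sum, 0.1481/0.39625 = 0.3739.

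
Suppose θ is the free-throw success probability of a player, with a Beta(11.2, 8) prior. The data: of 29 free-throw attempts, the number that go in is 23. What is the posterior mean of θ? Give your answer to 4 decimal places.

Posterior mean ≈ 0.7095

Observing 23 successes and 6 failures updates Beta(11.2, 8) by adding the success and failure counts to the two shape parameters: α = 11.2+23 = 34.2, β = 8+6 = 14.
Posterior mean = α/(α+β) = 34.2/48.2 = 0.7095.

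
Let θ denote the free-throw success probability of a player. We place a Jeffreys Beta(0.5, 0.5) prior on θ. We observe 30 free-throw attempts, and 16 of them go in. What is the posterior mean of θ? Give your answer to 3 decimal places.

Observing 16 successes and 14 failures updates Beta(0.5, 0.5) by adding the success and failure counts to the two shape parameters: α = 0.5+16 = 16.5, β = 0.5+14 = 14.5.
E[θ | data] = 16.5/(16.5+14.5) = 0.532.

Posterior mean ≈ 0.532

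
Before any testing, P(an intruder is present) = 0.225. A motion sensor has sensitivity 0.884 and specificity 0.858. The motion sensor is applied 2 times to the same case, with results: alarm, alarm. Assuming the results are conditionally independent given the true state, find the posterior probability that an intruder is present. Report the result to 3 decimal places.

Let H be the event that an intruder is present; start with P(H) = 0.225. P('alarm'|H) = 0.884, P('alarm'|¬H) = 0.142.
Update on result 1 ('alarm'): P(H) ← 0.884·0.2250 / (0.884·0.2250 + 0.142·0.7750) = 0.19890/0.30895 = 0.6438.
Update on result 2 ('alarm'): P(H) ← 0.884·0.6438 / (0.884·0.6438 + 0.142·0.3562) = 0.56911/0.61969 = 0.9184.

Posterior P(H) ≈ 0.918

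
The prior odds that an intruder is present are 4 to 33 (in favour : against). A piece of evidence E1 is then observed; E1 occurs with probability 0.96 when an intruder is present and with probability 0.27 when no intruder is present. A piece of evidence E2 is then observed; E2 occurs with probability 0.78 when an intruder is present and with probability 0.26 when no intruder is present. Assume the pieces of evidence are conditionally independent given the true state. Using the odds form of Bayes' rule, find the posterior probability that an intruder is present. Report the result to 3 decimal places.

Prior odds = 4/33 = 0.12121.
Likelihood ratio for E1 = 0.96/0.27 = 3.5556.
Likelihood ratio for E2 = 0.78/0.26 = 3.0000.
Posterior odds = prior odds × LR₁ × LR₂ = 1.2929.
Posterior probability = odds/(1+odds) = 1.2929/2.2929 = 0.564.

Posterior probability ≈ 0.564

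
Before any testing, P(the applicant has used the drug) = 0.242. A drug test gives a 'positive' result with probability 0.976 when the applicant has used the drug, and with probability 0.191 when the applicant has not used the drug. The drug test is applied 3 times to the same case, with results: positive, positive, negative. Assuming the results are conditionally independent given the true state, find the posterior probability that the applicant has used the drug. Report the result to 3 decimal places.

Let H be the event that the applicant has used the drug; start with P(H) = 0.242. P('positive'|H) = 0.976, P('positive'|¬H) = 0.191.
Update on result 1 ('positive'): P(H) ← 0.976·0.2420 / (0.976·0.2420 + 0.191·0.7580) = 0.23619/0.38097 = 0.6200.
Update on result 2 ('positive'): P(H) ← 0.976·0.6200 / (0.976·0.6200 + 0.191·0.3800) = 0.60510/0.67768 = 0.8929.
Update on result 3 ('negative'): P(H) ← 0.024·0.8929 / (0.024·0.8929 + 0.809·0.1071) = 0.021429/0.10808 = 0.1983.

Posterior P(H) ≈ 0.198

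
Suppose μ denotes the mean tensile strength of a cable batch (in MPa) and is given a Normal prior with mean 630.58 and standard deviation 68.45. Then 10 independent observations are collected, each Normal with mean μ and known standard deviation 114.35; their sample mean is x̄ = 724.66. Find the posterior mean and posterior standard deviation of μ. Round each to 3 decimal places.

Prior precision 1/τ₀² = 1/68.45² = 0.00021343; data precision n/σ² = 10/114.35² = 0.00076476.
Posterior precision = 0.00021343 + 0.00076476 = 0.00097819, giving posterior SD = 1/√0.00097819 = 31.973.
Posterior mean = (0.00021343·630.58 + 0.00076476·724.66) / 0.00097819 = 704.133.

Posterior mean ≈ 704.133; posterior SD ≈ 31.973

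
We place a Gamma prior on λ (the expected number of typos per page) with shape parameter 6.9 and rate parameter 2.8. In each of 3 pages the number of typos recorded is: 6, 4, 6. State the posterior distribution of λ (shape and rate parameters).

Posterior: Gamma(shape=22.9, rate=5.8)

Total count ∑xᵢ = 16 over n = 3 pages.
Gamma is conjugate to the Poisson likelihood: posterior is Gamma(shape = 6.9+16 = 22.9, rate = 2.8+3 = 5.8).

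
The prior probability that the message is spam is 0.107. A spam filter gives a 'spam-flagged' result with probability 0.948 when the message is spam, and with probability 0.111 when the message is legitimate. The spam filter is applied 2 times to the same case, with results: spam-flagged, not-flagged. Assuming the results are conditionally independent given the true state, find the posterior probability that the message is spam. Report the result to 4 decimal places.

Posterior P(H) ≈ 0.0565

Let H be the event that the message is spam; start with P(H) = 0.107. P('spam-flagged'|H) = 0.948, P('spam-flagged'|¬H) = 0.111.
Update on result 1 ('spam-flagged'): P(H) ← 0.948·0.1070 / (0.948·0.1070 + 0.111·0.8930) = 0.10144/0.20056 = 0.5058.
Update on result 2 ('not-flagged'): P(H) ← 0.052·0.5058 / (0.052·0.5058 + 0.889·0.4942) = 0.026300/0.46567 = 0.0565.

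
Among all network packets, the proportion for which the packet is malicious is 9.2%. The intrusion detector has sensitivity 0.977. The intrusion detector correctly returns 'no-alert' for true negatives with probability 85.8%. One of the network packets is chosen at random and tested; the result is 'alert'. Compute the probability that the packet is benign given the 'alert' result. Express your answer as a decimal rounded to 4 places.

P(¬H | E) ≈ 0.5892

Let H be the event that the packet is malicious. P(H) = 0.092, so P(¬H) = 0.908. With E the 'alert' result, P(E|H) = 0.977 and P(E|¬H) = 0.142.
P(E) = 0.977·0.092 + 0.142·0.908 = 0.089884 + 0.12894 = 0.21882.
By Bayes' theorem, P(H|E) = 0.089884 / 0.21882 = 0.4108. Hence P(¬H|E) = 1 − 0.4108 = 0.5892.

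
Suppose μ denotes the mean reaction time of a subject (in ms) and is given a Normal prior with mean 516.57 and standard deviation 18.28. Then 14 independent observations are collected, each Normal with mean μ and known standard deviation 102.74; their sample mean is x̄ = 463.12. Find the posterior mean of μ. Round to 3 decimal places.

With known σ, the Normal prior is conjugate. Weight on the data is w = (n/σ²)/(n/σ² + 1/τ₀²) = 0.00132632/(0.00132632+0.00299259) = 0.30710.
Posterior mean = w·x̄ + (1−w)·μ₀ = 0.30710·463.12 + 0.69290·516.57 = 500.156.

Posterior mean ≈ 500.156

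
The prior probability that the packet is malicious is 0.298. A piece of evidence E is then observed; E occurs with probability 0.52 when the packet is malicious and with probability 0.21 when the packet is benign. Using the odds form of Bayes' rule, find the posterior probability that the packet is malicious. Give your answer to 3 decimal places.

Posterior probability ≈ 0.512

Prior odds = 0.298/(1−0.298) = 0.42450.
Likelihood ratio for E = 0.52/0.21 = 2.4762.
Posterior odds = prior odds × LR = 1.0511.
Posterior probability = odds/(1+odds) = 1.0511/2.0511 = 0.512.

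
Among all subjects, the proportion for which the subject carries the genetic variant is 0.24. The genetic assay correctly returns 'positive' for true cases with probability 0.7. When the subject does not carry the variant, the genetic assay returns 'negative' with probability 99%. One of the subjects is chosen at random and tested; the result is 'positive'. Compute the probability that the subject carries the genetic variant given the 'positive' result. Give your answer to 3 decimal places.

P(H | E) ≈ 0.957

Let H be the event that the subject carries the genetic variant. P(H) = 0.24, so P(¬H) = 0.76. With E the 'positive' result, P(E|H) = 0.7 and P(E|¬H) = 0.01.
P(E) = 0.7·0.24 + 0.01·0.76 = 0.16800 + 0.0076000 = 0.17560.
By Bayes' theorem, P(H|E) = 0.16800 / 0.17560 = 0.957.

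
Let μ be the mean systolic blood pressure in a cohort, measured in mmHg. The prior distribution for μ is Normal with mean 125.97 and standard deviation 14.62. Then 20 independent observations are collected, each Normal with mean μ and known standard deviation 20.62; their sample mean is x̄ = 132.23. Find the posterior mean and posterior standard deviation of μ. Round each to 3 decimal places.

Posterior mean ≈ 131.664; posterior SD ≈ 4.397

With known σ, the Normal prior is conjugate. Weight on the data is w = (n/σ²)/(n/σ² + 1/τ₀²) = 0.0470384/(0.0470384+0.00467849) = 0.90954.
Posterior mean = w·x̄ + (1−w)·μ₀ = 0.90954·132.23 + 0.090463·125.97 = 131.664. Posterior variance = 1/(0.0470384+0.00467849) = 19.3360, so SD = 4.397.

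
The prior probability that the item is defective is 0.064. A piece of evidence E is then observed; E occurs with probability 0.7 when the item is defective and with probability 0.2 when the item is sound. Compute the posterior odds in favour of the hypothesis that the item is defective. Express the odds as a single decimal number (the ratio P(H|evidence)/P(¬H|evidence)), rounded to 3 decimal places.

Prior odds = 0.064/(1−0.064) = 0.068376.
Likelihood ratio for E = 0.7/0.2 = 3.5000.
Posterior odds = prior odds × LR = 0.23932.

Posterior odds ≈ 0.239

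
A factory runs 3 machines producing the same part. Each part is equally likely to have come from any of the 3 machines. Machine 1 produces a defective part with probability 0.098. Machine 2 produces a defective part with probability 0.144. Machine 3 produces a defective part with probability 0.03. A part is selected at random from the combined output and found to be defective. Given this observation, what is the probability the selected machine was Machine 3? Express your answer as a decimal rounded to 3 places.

P(defective|M1) = 0.098; P(defective|M2) = 0.144; P(defective|M3) = 0.03.
Prior × likelihood for each source: 0.333333·0.098=0.03267, 0.333333·0.144=0.04800, 0.333333·0.03=0.01000. Summing gives P(defective) = 0.090667.
P(Machine 3 | defective) = 0.01000 / 0.090667 = 0.110.

Posterior probability ≈ 0.110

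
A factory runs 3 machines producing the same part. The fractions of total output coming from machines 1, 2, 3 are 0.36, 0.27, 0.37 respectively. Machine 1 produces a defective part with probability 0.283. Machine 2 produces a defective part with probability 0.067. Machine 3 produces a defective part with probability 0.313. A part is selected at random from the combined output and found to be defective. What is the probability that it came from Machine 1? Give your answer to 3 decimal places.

Tabulate prior·likelihood by source: [1] prior 0.36, lik 0.283, product 0.1019; [2] prior 0.27, lik 0.067, product 0.01809; [3] prior 0.37, lik 0.313, product 0.1158.
Normalizing constant = 0.23578; the posterior for Machine 1 is its product over the sum, 0.1019/0.23578 = 0.432.

Posterior probability ≈ 0.432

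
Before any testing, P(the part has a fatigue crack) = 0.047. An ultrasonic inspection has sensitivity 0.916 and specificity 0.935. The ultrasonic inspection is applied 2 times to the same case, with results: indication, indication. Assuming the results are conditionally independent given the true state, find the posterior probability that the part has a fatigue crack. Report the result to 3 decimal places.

Posterior P(H) ≈ 0.907

With H the event that the part has a fatigue crack, the joint likelihood of the observed sequence is P(data|H) = 0.916·0.916 = 0.83906 and P(data|¬H) = 0.065·0.065 = 0.0042250.
Bayes: P(H|data) = 0.047·0.83906 / (0.047·0.83906 + 0.953·0.0042250) = 0.039436/0.043462 = 0.9074.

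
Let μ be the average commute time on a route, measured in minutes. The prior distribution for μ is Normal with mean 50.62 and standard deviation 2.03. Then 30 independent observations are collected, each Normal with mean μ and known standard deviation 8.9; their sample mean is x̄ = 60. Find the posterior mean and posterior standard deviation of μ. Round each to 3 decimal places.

With known σ, the Normal prior is conjugate. Weight on the data is w = (n/σ²)/(n/σ² + 1/τ₀²) = 0.378740/(0.378740+0.242665) = 0.60949.
Posterior mean = w·x̄ + (1−w)·μ₀ = 0.60949·60 + 0.39051·50.62 = 56.337. Posterior variance = 1/(0.378740+0.242665) = 1.60926, so SD = 1.269.

Posterior mean ≈ 56.337; posterior SD ≈ 1.269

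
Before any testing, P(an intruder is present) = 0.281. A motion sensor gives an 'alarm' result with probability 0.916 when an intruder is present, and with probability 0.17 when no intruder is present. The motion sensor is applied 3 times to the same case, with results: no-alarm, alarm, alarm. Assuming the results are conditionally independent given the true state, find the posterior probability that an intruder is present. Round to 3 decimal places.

Posterior P(H) ≈ 0.535

With H the event that an intruder is present, the joint likelihood of the observed sequence is P(data|H) = 0.084·0.916·0.916 = 0.070481 and P(data|¬H) = 0.83·0.17·0.17 = 0.023987.
Bayes: P(H|data) = 0.281·0.070481 / (0.281·0.070481 + 0.719·0.023987) = 0.019805/0.037052 = 0.5345.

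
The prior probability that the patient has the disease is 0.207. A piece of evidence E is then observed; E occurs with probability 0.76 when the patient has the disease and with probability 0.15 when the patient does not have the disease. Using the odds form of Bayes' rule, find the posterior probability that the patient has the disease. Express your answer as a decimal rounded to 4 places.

Prior odds = 0.207/(1−0.207) = 0.26103.
Likelihood ratio for E = 0.76/0.15 = 5.0667.
Posterior odds = prior odds × LR = 1.3226.
Posterior probability = odds/(1+odds) = 1.3226/2.3226 = 0.5694.

Posterior probability ≈ 0.5694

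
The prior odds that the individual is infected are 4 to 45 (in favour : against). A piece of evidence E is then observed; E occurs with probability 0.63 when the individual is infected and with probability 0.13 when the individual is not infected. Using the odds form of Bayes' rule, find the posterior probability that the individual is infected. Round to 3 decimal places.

Posterior probability ≈ 0.301

Prior odds = 4/45 = 0.088889.
Likelihood ratio for E = 0.63/0.13 = 4.8462.
Posterior odds = prior odds × LR = 0.43077.
Posterior probability = odds/(1+odds) = 0.43077/1.4308 = 0.301.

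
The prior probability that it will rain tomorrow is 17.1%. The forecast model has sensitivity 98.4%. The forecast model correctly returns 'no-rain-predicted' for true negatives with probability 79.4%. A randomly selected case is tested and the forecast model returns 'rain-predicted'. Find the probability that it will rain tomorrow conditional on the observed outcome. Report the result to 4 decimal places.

Let H be the event that it will rain tomorrow. P(H) = 0.171, so P(¬H) = 0.829. With E the 'rain-predicted' result, P(E|H) = 0.984 and P(E|¬H) = 0.206.
P(E) = 0.984·0.171 + 0.206·0.829 = 0.16826 + 0.17077 = 0.33904.
By Bayes' theorem, P(H|E) = 0.16826 / 0.33904 = 0.4963.

P(H | E) ≈ 0.4963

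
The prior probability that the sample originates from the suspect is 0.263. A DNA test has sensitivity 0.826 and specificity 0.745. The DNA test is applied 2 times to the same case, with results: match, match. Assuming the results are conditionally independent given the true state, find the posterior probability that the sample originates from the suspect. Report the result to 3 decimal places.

Posterior P(H) ≈ 0.789

With H the event that the sample originates from the suspect, the joint likelihood of the observed sequence is P(data|H) = 0.826·0.826 = 0.68228 and P(data|¬H) = 0.255·0.255 = 0.065025.
Bayes: P(H|data) = 0.263·0.68228 / (0.263·0.68228 + 0.737·0.065025) = 0.17944/0.22736 = 0.7892.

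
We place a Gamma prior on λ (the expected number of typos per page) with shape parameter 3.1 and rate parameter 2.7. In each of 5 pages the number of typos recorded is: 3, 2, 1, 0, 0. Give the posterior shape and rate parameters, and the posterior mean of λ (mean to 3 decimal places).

Posterior: Gamma(shape=9.1, rate=7.7); mean ≈ 1.182

Total count ∑xᵢ = 6 over n = 5 pages.
Gamma is conjugate to the Poisson likelihood: posterior is Gamma(shape = 3.1+6 = 9.1, rate = 2.7+5 = 7.7).
E[λ | data] = 9.1/7.7 = 1.182.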